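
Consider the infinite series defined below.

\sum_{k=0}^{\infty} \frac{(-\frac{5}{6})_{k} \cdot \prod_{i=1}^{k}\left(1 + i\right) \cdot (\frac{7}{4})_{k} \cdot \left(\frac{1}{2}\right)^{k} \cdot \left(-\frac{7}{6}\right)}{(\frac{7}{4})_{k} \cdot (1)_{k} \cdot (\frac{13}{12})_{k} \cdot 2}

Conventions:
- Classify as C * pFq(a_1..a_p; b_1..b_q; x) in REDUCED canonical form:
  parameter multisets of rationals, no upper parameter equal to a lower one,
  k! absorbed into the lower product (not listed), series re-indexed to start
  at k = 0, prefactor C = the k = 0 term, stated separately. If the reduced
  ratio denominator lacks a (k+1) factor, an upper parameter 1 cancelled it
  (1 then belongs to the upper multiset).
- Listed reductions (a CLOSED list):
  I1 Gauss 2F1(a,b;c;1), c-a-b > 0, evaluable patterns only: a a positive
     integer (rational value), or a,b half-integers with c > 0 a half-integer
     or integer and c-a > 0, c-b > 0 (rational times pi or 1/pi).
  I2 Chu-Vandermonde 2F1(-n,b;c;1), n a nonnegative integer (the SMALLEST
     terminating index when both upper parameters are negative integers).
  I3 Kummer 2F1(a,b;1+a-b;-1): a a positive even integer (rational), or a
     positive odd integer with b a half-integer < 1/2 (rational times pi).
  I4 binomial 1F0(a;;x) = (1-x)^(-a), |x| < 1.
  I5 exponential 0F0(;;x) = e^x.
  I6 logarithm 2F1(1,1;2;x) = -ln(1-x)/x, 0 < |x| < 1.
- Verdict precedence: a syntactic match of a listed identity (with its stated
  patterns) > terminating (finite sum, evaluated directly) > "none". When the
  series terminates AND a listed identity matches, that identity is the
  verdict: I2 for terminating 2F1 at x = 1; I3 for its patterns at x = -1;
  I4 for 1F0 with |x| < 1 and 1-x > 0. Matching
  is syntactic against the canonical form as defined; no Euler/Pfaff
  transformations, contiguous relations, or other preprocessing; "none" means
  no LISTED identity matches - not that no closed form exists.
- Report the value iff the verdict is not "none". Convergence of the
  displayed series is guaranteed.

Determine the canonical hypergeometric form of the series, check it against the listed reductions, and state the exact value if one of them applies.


Prefactor -\frac{7}{12}, argument \frac{1}{2}: 2F1 with upper {-\frac{5}{6}, 2} over lower {\frac{13}{12}}. Verdict: no listed reduction: x = \frac{1}{2} and upper {-\frac{5}{6}, 2} fail every I1-I6 pattern.

Key step: with t_0 = -\frac{7}{12}, the running product (C = -7/12) telescopes to a rising factorial.
Step ratio: r(k) = \frac{1}{2} * (k-\frac{5}{6}) (k+2) / [(k+\frac{13}{12}) (k+1)] - rational in k. x = \frac{1}{2}; t_0 = -\frac{7}{12}; negate the roots.


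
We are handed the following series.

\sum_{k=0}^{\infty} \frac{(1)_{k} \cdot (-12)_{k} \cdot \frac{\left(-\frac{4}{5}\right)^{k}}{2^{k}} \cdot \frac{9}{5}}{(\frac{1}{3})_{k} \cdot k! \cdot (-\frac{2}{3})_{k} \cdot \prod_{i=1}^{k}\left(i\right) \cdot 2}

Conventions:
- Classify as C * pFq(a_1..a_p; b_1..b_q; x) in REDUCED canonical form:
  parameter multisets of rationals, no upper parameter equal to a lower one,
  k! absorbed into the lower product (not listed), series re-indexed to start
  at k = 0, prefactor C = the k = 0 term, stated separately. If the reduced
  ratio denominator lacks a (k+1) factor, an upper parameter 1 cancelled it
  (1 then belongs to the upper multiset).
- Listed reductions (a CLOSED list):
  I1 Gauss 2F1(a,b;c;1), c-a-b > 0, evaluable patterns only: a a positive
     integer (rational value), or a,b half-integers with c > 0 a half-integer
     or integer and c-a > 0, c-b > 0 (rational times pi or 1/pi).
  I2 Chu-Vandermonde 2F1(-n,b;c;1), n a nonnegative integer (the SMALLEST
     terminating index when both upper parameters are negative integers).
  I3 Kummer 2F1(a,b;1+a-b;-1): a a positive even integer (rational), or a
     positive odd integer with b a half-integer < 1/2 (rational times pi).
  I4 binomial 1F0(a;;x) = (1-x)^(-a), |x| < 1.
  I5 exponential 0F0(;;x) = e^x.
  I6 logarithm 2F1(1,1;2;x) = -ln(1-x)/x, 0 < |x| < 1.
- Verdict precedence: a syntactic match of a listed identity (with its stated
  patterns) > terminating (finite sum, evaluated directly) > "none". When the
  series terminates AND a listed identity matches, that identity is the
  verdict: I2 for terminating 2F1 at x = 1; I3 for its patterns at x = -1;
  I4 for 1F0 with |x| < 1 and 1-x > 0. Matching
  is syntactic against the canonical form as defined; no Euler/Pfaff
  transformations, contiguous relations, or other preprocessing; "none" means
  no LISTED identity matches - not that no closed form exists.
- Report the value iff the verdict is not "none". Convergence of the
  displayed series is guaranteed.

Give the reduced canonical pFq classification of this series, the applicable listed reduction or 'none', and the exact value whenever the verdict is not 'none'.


At argument -\frac{2}{5}: a 1F2 with upper {-12}, lower {-\frac{2}{3}, \frac{1}{3}}, scaled by C = \frac{9}{10}. Verdict: terminating - no listed pattern fits, but -12 in the upper list cuts the series at k = 12; direct evaluation. Sum: -\frac{1821042490070863937206650127502349}{11311072358249726562500000000000}.

The tell: t_0 being \frac{9}{10}, the lower running product (C = 9/10, x = -2/5) is a rising factorial.
Step ratio: r(k) = -\frac{2}{5} * (k-12) / [(k-\frac{2}{3}) (k+\frac{1}{3}) (k+1)] - rational in k. x = -\frac{2}{5}; t_0 = \frac{9}{10}; negate the roots.


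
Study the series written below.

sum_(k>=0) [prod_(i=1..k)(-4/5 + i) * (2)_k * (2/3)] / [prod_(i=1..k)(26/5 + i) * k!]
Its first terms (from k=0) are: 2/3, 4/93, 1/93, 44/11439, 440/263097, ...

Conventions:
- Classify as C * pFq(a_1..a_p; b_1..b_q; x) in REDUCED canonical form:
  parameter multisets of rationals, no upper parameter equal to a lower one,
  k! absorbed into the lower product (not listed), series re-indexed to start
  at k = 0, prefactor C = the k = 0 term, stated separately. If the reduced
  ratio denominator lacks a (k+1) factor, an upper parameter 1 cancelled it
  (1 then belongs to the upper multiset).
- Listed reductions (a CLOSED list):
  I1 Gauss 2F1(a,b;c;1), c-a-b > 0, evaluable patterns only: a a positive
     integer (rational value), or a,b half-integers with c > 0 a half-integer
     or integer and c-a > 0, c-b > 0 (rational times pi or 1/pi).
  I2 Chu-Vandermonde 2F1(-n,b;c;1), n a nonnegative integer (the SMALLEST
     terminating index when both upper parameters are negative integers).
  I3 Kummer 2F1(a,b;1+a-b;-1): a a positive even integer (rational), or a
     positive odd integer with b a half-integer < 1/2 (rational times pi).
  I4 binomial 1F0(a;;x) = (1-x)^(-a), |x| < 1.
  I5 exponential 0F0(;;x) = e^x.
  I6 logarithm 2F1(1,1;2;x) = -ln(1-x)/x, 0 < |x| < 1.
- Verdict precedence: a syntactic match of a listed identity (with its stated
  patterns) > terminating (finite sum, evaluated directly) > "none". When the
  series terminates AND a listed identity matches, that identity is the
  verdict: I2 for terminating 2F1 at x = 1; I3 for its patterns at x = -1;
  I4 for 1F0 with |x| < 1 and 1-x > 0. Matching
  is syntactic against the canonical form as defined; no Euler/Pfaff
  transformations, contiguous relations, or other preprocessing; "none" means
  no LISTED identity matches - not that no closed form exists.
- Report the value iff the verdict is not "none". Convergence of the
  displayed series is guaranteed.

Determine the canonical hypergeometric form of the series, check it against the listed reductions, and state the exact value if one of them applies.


At argument 1: a 2F1 with upper {1/5, 2}, lower {31/5}, scaled by C = 2/3. Verdict: Gauss (I1, integer-parameter pattern) fires (x = 1: the Gamma ratio telescopes since c-a-b = 4 > 0 and a = 2 in Z>0). Exact value: 91/125.

Key observation: t_0 being 2/3, the running product (C = 2/3, x = 1) telescopes to a rising factorial.
Step ratio: r(k) = 1 * (k+1/5) (k+2) / [(k+31/5) (k+1)] - rational in k. x = 1; t_0 = 2/3; negate the roots.


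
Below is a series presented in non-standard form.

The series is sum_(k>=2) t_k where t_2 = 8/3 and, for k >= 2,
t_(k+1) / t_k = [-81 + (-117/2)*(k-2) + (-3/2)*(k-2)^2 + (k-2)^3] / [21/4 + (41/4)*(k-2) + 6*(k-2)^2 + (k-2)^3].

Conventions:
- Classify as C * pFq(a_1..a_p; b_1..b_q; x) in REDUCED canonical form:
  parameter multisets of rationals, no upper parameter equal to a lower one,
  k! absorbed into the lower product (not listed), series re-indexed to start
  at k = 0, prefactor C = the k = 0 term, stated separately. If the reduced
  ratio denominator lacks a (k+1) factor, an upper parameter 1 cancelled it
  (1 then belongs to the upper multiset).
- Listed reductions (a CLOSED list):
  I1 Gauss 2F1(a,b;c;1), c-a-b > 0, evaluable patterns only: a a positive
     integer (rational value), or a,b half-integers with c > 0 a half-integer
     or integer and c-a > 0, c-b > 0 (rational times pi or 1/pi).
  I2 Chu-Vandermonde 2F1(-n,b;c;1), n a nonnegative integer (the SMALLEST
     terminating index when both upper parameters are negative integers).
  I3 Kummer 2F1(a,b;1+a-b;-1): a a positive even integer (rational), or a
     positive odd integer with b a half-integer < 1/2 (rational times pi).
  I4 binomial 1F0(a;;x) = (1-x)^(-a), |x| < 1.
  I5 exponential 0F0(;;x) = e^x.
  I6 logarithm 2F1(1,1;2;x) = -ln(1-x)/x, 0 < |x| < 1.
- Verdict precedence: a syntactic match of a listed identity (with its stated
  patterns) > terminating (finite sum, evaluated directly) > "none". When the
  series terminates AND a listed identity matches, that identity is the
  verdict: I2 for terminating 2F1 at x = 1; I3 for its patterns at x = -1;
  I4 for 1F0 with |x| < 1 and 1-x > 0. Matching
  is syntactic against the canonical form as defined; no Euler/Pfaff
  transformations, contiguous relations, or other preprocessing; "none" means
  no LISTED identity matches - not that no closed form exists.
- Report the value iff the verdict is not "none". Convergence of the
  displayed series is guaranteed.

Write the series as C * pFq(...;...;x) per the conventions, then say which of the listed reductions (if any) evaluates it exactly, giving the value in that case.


Canonical form: C = 8/3 times 2F1 with upper {-9, 6}, lower {7/2}, x = 1. Verdict: this is Vandermonde's identity (I2) (terminating 2F1 at x = 1 with n = 9, b = 6, c = 7/2). Exact value: -40/2028117.

The tell: x = 1 and the ratio is unreduced: k + 3/2 divides both sides (prefactor 8/3).
Term ratio: r(k) = 1 * (k-9) (k+6) / [(k+7/2) (k+1)] - rational in k, leading ratio 1; with t_0 = 8/3, classification follows.


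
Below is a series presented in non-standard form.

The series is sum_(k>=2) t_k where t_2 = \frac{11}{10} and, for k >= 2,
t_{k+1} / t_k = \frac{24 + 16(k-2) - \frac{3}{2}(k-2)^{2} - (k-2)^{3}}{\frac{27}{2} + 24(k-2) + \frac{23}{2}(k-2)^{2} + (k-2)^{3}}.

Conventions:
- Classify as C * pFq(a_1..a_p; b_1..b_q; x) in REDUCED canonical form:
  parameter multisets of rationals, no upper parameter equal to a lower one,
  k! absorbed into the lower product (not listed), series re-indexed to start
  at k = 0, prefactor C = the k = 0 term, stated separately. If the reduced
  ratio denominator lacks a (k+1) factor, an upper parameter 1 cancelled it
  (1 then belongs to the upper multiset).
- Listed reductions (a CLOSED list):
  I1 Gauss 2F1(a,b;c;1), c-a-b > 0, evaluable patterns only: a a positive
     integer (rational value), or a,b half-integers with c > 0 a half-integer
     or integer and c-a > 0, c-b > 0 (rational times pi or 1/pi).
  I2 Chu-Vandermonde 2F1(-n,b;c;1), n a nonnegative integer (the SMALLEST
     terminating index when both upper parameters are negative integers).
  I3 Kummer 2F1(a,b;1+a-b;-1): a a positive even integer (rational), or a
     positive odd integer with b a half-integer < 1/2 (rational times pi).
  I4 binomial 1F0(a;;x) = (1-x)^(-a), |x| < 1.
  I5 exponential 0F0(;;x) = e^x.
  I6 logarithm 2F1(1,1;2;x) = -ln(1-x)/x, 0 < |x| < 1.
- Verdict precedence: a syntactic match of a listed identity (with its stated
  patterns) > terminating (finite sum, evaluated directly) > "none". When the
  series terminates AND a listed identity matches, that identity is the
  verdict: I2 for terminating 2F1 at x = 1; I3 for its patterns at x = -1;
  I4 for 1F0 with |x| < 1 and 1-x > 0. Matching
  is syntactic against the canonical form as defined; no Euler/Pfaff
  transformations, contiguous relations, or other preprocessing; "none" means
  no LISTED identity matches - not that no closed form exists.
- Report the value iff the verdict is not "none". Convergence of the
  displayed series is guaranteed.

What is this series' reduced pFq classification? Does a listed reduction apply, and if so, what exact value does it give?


Canonical form: C = \frac{11}{10} times 2F1 with upper {-4, 4}, lower {9}, x = -1. Verdict: the Kummer evaluation I3 matches (x = -1; c = 9 equals 1+a-b for upper {-4, 4}: listed pattern). Its exact value is \frac{77}{15}.

Key step: with t_0 = \frac{11}{10}, factor the ratio over Q (prefactor 11/10): negated roots = parameters.
Term ratio: r(k) = -1 * (k-4) (k+4) / [(k+9) (k+1)] - rational; roots negated = parameters, x = -1, C = \frac{11}{10}.


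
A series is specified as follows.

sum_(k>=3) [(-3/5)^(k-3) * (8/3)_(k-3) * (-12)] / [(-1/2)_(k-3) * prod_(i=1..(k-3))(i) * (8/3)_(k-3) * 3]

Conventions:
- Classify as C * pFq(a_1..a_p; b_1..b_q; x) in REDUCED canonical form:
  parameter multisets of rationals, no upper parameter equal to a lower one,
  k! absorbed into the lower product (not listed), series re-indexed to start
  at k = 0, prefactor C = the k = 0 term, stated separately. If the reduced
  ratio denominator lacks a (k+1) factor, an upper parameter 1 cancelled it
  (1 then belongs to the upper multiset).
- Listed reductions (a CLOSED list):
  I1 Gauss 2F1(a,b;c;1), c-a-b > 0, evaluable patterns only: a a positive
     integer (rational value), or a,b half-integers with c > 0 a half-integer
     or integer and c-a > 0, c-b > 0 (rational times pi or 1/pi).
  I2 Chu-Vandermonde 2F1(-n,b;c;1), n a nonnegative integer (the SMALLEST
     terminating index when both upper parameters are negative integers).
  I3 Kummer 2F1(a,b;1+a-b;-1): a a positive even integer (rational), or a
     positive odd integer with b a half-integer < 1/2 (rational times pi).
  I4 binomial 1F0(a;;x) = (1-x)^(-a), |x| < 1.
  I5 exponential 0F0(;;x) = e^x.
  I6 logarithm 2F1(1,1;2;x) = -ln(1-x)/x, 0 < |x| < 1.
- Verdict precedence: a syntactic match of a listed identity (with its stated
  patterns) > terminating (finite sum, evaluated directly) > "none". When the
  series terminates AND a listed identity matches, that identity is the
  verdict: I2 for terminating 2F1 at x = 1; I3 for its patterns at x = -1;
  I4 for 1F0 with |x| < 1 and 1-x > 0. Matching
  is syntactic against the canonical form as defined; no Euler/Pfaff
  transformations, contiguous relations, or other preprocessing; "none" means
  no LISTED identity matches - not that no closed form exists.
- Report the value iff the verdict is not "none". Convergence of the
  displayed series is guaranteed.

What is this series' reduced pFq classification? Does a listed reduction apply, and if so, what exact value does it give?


Prefactor -4, argument -3/5: 0F1 with upper {-} over lower {-1/2}. Verdict: none. No listed pattern accepts 0F1(-; -1/2; -3/5).

Key step: x = (-3/5) and the product of the first k integers (C = -4, x = -3/5) is k!.
Term ratio: r(k) = (-3/5) * 1 / [(k-1/2) (k+1)] ; factor over Q: parameters, x = (-3/5), and C = -4.


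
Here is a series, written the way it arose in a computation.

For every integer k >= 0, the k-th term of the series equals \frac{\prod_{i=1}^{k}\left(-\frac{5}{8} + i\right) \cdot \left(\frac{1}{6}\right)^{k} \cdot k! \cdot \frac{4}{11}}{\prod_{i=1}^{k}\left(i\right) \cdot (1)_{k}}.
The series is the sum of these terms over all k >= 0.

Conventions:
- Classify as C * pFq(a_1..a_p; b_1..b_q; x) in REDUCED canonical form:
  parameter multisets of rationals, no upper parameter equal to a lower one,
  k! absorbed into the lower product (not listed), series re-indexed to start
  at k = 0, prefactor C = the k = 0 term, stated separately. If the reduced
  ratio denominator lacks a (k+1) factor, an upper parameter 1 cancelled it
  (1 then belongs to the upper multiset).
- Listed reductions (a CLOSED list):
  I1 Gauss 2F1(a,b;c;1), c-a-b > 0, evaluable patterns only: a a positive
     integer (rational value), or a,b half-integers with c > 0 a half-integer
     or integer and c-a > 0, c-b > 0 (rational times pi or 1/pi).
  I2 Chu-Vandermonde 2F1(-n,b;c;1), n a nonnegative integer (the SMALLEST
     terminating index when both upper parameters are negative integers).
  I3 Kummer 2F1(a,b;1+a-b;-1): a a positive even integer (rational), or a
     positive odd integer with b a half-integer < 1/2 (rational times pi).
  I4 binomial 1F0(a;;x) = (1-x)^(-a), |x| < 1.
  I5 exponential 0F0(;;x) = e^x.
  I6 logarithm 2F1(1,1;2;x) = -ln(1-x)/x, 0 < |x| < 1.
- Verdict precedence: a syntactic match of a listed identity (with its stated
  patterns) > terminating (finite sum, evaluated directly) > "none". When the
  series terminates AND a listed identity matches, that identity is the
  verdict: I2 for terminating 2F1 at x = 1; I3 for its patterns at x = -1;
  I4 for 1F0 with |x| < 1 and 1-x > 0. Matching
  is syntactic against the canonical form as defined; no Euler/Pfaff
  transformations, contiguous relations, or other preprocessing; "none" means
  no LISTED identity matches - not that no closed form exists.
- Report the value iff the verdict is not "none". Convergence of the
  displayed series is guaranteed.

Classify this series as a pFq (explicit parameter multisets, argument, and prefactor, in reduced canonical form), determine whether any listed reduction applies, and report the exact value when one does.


Reduced: x = \frac{1}{6}, 1F0, upper = {\frac{3}{8}}, lower = {-}, C = \frac{4}{11}. Verdict: the binomial series (I4) fires (the 1F0 binomial series: exponent -3/8, x = \frac{1}{6}). Value: \frac{4}{11} \cdot \left(\frac{5}{6}\right)^{-\frac{3}{8}}.

The tell: t_0 = \frac{4}{11} here, and the product of the first k integers (C = 4/11, x = 1/6) is k!.
Term ratio: r(k) = \frac{1}{6} * (k+\frac{3}{8}) / [(k+1)] ; factor over Q: parameters, x = \frac{1}{6}, and C = \frac{4}{11}.


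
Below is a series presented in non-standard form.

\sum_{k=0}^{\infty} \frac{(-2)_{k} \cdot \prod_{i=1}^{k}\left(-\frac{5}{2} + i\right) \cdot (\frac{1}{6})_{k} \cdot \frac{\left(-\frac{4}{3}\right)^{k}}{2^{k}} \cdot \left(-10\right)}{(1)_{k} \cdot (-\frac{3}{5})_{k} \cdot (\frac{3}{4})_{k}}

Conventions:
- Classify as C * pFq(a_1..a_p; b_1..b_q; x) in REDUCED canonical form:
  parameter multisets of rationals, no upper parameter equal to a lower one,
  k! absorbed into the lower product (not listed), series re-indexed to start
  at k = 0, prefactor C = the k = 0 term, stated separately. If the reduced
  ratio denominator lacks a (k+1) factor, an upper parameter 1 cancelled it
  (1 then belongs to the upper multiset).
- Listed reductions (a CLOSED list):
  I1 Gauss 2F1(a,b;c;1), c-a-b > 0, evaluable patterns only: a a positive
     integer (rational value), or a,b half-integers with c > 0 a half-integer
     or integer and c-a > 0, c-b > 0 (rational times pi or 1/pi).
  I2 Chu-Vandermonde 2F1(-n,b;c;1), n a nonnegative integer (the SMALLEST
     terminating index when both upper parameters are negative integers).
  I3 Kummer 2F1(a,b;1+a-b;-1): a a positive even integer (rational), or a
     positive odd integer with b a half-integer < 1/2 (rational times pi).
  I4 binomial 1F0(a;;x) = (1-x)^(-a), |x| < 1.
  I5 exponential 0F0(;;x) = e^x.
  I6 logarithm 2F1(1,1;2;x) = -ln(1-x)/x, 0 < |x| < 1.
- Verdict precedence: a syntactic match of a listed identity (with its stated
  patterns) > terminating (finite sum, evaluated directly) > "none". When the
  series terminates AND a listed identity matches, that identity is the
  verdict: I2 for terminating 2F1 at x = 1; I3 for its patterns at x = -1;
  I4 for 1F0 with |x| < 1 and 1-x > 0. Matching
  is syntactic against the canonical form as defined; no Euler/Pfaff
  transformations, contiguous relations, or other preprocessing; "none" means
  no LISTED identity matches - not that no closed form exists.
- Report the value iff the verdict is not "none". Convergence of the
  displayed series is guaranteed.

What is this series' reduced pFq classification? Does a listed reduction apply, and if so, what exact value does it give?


Reduced: x = -\frac{2}{3}, 3F2, upper = {-2, -\frac{3}{2}, \frac{1}{6}}, lower = {-\frac{3}{5}, \frac{3}{4}}, C = -10. Verdict: terminating (-2 upstairs). 3 nonzero terms in all; added directly. Its exact value is -\frac{3730}{243}.

The tell: with t_0 = -10, (1)_k (C = -10, x = -2/3) is k! itself.
Term ratio: r(k) = -\frac{2}{3} * (k-2) (k-\frac{3}{2}) (k+\frac{1}{6}) / [(k-\frac{3}{5}) (k+\frac{3}{4}) (k+1)] ; factor over Q: parameters, x = -\frac{2}{3}, and C = -10.


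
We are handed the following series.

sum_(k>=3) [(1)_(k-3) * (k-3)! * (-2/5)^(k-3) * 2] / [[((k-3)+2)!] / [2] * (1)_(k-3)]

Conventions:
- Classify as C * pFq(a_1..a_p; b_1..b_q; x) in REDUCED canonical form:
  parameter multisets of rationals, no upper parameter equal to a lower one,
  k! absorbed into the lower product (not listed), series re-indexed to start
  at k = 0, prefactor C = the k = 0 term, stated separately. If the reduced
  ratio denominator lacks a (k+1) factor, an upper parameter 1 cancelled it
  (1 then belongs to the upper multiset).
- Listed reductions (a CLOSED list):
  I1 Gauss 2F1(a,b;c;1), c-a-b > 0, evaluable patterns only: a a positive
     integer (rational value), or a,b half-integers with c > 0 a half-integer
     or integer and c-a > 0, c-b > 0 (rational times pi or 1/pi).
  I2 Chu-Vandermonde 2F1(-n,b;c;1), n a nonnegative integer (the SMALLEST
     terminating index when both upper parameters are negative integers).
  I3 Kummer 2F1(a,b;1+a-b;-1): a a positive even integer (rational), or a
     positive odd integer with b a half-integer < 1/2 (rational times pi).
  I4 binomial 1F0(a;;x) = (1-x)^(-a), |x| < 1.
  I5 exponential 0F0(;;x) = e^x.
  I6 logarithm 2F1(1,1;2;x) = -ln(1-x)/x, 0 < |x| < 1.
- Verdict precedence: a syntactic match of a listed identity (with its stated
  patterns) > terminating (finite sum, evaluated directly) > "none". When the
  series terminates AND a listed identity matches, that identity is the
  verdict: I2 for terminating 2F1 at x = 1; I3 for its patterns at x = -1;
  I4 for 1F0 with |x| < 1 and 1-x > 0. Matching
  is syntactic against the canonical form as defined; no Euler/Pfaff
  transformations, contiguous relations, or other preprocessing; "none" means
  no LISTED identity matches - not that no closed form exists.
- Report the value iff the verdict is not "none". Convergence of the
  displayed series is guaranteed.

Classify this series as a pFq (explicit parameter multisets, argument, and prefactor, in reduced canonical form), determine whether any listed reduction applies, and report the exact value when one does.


Classification (C = 2): 2F1 with upper {1, 1}, lower {3}, argument x = -2/5. Verdict: no listed reduction: x = -2/5 and upper {1, 1} fail every I1-I6 pattern.

Structural cue: t_0 = 2 here, and the factorial ratio (C = 2) (k+a-1)!/(a-1)! is a rising factorial (a)_k.
Consecutive-term ratio: r(k) = (-2/5) * (k+1) (k+1) / [(k+3) (k+1)] - poly over poly, x = (-2/5) from leading terms; C = 2 at k = 0.


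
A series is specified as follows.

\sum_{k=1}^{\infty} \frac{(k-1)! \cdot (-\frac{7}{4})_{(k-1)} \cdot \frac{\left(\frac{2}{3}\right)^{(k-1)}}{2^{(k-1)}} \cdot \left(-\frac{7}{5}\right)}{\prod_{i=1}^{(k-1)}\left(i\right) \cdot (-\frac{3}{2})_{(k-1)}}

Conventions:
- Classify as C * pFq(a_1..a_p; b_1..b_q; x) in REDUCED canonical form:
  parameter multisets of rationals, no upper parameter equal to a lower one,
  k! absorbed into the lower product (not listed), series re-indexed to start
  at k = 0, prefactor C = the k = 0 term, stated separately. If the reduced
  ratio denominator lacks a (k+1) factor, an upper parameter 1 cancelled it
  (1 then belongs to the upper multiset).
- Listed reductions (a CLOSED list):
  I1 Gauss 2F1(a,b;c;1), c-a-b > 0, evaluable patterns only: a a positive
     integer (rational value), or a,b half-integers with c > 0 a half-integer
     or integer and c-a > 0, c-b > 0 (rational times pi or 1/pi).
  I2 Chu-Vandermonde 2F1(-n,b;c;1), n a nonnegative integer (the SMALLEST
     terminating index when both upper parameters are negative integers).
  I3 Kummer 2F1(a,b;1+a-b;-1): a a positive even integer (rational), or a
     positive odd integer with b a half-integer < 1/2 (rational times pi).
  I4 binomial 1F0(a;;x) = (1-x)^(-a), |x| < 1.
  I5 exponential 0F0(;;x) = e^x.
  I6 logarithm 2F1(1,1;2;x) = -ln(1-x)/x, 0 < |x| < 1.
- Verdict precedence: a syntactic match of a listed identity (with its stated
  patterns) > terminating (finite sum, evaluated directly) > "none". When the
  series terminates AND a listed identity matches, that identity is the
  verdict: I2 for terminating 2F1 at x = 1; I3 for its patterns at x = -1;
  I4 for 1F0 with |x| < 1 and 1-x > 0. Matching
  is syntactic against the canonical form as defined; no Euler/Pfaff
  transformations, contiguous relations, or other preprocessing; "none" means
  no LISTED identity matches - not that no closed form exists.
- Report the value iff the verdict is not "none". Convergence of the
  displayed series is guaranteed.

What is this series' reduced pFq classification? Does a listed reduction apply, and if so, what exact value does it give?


First insight: t_0 = -\frac{7}{5} here, and the two k-th powers (prefactor -7/5) combine into one argument.
Ratio: r(k) = \frac{1}{3} * (k-\frac{7}{4}) (k+1) / [(k-\frac{3}{2}) (k+1)] - rational in k, leading ratio \frac{1}{3}; with t_0 = -\frac{7}{5}, classification follows.

The series (x = \frac{1}{3}) is 2F1: upper {-\frac{7}{4}, 1}, lower {-\frac{3}{2}}, prefactor -\frac{7}{5}. Verdict: none. A 2F1 with upper {-\frac{7}{4}, 1} fits none of I1-I6 at x = \frac{1}{3}; the sum runs forever.


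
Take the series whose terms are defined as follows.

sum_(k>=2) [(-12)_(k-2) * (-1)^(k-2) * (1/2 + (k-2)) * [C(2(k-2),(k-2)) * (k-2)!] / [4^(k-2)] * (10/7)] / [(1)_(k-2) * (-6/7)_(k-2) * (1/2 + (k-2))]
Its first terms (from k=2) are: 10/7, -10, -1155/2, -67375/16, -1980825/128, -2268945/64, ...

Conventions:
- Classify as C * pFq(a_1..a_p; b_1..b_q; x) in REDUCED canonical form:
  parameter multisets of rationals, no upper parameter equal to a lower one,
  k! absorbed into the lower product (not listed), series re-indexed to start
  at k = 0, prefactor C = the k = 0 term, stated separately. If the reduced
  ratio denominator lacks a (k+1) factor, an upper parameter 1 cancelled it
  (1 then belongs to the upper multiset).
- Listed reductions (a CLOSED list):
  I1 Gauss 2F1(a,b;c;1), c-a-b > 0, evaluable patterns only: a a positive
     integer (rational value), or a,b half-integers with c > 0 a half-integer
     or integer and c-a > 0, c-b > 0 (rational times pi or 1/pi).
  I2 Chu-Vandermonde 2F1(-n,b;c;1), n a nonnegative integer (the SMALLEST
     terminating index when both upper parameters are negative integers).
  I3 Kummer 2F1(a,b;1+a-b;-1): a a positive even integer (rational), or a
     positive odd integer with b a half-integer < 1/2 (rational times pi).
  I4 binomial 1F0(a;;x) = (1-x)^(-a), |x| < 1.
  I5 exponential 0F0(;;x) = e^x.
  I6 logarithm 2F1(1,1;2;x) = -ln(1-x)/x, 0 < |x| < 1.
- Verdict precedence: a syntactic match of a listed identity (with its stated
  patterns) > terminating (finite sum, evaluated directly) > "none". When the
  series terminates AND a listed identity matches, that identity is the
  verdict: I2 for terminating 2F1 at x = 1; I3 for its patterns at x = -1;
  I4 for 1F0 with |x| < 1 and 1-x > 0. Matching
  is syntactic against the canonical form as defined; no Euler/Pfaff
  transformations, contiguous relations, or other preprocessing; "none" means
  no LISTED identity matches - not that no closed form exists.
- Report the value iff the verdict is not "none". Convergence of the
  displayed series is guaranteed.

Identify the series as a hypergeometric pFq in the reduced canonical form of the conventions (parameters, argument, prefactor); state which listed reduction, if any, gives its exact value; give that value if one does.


Classification (C = 10/7): 2F1 with upper {-12, 1/2}, lower {-6/7}, argument x = -1. Verdict: terminating - the sum ends at index 12 because -12 is a negative integer; exact evaluation follows. Exact value: -5195678214213836931/20795661221888.

Key observation: with t_0 = 10/7, the factor k + 1/2 cancels (top and bottom), leaving C = 10/7, x = -1.
Consecutive-term ratio: r(k) = (-1) * (k-12) (k+1/2) / [(k-6/7) (k+1)] - rational; roots negated = parameters, x = (-1), C = 10/7.


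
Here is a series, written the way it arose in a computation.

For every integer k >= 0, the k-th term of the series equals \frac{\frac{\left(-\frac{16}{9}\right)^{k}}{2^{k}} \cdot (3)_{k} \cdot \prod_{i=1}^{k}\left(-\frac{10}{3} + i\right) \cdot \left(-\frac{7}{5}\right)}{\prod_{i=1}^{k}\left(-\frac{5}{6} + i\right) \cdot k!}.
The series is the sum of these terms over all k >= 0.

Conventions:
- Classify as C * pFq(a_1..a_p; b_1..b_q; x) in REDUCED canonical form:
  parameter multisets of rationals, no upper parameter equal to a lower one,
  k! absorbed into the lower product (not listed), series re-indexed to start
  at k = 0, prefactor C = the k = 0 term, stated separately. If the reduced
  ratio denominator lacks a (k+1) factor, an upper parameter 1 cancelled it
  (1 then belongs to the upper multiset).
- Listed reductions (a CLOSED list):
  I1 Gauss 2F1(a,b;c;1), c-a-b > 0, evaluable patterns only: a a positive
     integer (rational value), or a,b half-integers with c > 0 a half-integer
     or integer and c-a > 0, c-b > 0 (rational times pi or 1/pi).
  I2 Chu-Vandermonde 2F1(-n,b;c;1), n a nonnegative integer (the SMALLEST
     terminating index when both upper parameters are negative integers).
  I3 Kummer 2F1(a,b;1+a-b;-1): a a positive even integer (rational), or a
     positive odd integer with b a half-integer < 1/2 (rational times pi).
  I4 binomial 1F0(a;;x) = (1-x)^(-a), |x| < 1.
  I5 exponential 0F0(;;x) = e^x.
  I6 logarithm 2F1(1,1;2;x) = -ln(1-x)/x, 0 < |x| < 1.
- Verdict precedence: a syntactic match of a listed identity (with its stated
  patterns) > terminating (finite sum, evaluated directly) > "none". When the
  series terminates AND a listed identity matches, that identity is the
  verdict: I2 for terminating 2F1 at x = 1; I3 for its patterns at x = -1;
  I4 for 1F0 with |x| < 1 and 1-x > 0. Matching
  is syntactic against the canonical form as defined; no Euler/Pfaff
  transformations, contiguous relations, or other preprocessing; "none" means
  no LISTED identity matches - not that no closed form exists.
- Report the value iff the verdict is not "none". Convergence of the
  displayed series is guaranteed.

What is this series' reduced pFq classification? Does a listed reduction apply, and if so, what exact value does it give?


Classification (C = -\frac{7}{5}): 2F1 with upper {-\frac{7}{3}, 3}, lower {\frac{1}{6}}, argument x = -\frac{8}{9}. Verdict: none - this 2F1 at x = -\frac{8}{9} matches no listed pattern, and upper {-\frac{7}{3}, 3} holds no stopper.

The tell: from the first term -\frac{7}{5}: the lower running product (C = -7/5) is a rising factorial.
Ratio: r(k) = -\frac{8}{9} * (k-\frac{7}{3}) (k+3) / [(k+\frac{1}{6}) (k+1)] - rational in k, leading ratio -\frac{8}{9}; with t_0 = -\frac{7}{5}, classification follows.


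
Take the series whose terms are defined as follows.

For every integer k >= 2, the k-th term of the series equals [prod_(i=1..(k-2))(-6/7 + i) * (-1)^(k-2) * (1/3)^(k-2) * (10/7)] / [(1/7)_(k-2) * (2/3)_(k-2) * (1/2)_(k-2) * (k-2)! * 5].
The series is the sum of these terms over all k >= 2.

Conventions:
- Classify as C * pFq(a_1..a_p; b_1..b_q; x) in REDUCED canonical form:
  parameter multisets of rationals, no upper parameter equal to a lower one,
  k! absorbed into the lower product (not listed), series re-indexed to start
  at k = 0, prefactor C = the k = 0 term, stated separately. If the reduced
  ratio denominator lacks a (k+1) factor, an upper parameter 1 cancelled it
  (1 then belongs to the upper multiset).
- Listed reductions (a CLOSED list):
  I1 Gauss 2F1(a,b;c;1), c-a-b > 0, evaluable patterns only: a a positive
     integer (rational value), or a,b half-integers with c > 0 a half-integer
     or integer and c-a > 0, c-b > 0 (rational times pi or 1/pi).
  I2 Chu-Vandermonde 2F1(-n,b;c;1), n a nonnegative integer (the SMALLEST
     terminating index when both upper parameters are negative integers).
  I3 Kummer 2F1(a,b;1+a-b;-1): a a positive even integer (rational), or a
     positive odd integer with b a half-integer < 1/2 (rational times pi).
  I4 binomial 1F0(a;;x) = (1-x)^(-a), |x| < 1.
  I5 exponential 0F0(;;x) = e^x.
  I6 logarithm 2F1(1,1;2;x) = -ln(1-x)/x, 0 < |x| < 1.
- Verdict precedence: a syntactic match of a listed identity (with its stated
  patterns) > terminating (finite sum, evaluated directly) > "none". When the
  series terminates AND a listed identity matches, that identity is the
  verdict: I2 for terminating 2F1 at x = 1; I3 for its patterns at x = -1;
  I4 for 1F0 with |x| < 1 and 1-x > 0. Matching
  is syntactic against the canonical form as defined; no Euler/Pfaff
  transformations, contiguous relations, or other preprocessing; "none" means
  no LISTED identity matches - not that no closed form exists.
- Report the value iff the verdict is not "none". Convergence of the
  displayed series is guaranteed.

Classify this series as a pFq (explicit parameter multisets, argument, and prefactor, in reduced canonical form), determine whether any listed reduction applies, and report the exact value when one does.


Reduced: x = -1/3, 0F2, upper = {-}, lower = {1/2, 2/3}, C = 2/7. Verdict: none here - no I1-I6 shape fits x = -1/3 with lower {1/2, 2/3}.

The tell: t_0 being 2/7, the (-1)^k factor (C = 2/7) folds into the argument's sign.
Term ratio: r(k) = (-1/3) * 1 / [(k+1/2) (k+2/3) (k+1)] - poly over poly, x = (-1/3) from leading terms; C = 2/7 at k = 0.


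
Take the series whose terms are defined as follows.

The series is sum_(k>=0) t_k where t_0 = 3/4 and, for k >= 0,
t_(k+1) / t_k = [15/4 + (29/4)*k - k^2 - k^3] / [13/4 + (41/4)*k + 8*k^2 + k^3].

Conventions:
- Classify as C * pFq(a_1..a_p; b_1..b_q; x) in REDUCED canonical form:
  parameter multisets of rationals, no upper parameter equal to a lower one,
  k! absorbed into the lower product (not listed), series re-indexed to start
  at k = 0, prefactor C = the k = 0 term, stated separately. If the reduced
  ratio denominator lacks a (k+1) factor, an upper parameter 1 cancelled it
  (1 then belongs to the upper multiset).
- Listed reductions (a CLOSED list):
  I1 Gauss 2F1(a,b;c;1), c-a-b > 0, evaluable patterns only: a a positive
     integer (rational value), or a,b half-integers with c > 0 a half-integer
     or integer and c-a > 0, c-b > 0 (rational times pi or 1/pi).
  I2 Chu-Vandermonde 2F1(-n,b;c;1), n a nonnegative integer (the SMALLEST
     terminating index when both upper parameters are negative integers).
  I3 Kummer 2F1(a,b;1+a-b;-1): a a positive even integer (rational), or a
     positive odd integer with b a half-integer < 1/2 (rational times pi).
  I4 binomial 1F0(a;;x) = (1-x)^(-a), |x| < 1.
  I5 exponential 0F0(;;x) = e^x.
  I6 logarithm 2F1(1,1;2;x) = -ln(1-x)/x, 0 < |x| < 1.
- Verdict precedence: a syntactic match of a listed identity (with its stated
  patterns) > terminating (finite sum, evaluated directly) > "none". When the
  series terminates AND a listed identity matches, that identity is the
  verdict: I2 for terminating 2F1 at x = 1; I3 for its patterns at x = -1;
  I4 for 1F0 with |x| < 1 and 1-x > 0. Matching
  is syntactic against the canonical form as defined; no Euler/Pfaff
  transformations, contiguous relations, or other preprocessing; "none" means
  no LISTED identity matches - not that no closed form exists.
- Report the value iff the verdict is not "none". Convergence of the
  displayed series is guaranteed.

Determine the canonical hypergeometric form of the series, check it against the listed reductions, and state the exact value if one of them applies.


Key step: with t_0 = 3/4, roots of the ratio polynomials (C = 3/4, x = -1) are the negated parameters.
Adjacent-term ratio: r(k) = (-1) * (k-5/2) (k+3) / [(k+13/2) (k+1)] - rational in k. x = (-1); t_0 = 3/4; negate the roots.

With C = 3/4: the canonical form is 2F1(-5/2, 3; 13/2; -1). Verdict: Kummer (I3) matches (x = -1; c = 13/2 equals 1+a-b for upper {-5/2, 3}: listed pattern). Exact value: (10395/16384) * pi.


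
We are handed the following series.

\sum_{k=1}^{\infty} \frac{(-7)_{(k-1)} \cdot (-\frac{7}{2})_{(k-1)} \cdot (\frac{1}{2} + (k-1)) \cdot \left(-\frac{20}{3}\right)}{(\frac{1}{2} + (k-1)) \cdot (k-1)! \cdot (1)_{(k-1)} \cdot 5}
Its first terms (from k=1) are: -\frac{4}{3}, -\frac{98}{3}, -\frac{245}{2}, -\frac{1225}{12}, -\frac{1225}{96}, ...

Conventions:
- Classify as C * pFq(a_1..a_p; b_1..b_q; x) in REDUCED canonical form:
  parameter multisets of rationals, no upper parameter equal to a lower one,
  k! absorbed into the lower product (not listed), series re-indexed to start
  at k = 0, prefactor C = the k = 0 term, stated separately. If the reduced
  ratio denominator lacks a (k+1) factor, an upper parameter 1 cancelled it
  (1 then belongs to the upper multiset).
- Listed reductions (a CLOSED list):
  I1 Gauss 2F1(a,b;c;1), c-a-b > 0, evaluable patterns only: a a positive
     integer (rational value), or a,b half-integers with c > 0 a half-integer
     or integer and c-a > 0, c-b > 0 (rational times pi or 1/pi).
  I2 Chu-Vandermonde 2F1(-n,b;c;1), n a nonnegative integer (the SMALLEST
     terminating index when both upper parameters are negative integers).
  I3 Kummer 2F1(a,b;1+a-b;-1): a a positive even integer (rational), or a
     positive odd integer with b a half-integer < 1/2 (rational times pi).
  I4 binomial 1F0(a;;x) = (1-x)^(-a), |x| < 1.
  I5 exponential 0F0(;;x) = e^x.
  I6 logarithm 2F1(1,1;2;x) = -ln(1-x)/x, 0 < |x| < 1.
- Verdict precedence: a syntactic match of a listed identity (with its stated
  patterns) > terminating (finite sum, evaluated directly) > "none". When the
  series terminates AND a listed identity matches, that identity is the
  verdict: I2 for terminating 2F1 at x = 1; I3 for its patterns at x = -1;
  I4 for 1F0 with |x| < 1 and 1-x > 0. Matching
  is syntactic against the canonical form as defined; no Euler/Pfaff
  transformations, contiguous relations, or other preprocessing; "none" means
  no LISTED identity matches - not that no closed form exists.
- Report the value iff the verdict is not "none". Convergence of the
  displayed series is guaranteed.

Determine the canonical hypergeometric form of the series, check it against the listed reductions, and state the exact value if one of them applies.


Key observation: x = 1 and striking the common factor k + 1/2 reduces the term (prefactor -4/3).
Adjacent-term ratio: r(k) = 1 * (k-7) (k-\frac{7}{2}) / [(k+1) (k+1)] - rational in k, leading ratio 1; with t_0 = -\frac{4}{3}, classification follows.

x = 1 here; the reduced form reads 2F1, upper {-7, -\frac{7}{2}}, lower {1}, C = -\frac{4}{3}. Verdict: Chu-Vandermonde (I2) applies (terminating 2F1 at x = 1 with n = 7, b = -7/2, c = 1). Value: -\frac{138567}{512}.


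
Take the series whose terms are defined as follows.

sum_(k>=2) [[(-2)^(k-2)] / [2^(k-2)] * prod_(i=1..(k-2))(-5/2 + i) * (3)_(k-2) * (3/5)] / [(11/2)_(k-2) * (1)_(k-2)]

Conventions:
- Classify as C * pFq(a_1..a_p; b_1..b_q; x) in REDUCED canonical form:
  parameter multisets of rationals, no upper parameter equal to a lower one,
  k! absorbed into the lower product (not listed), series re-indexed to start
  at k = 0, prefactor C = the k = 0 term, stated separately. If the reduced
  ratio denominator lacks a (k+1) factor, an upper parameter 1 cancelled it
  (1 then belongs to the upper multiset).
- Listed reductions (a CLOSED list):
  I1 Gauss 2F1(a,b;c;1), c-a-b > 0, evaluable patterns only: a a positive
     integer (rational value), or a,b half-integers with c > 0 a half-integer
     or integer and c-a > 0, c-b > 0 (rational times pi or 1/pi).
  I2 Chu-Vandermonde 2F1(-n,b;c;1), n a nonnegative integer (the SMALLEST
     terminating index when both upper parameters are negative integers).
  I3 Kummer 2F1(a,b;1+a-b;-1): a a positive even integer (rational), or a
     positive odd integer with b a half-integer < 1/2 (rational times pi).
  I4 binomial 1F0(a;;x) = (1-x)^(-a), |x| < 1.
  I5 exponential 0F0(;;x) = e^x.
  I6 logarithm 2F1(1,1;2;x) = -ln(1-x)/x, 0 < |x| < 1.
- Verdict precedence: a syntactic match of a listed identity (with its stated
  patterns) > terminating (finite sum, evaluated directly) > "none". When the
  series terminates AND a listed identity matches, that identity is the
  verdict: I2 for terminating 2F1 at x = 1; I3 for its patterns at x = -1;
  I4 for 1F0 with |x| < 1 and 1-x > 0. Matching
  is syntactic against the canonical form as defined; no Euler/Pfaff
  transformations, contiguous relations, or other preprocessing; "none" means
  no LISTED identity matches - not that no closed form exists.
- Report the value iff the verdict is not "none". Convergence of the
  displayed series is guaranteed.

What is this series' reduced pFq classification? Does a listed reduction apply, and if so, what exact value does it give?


Classification (C = 3/5): 2F1 with upper {-3/2, 3}, lower {11/2}, argument x = -1. Verdict at x = -1: the Kummer evaluation I3 matches (x = -1; c = 11/2 equals 1+a-b for upper {-3/2, 3}: listed pattern). Hence: (189/512) * pi.

The tell: from the first term 3/5: the running product (C = 3/5, x = -1) telescopes to a rising factorial.
Adjacent-term ratio: r(k) = (-1) * (k-3/2) (k+3) / [(k+11/2) (k+1)] ; factor over Q: parameters, x = (-1), and C = 3/5.
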